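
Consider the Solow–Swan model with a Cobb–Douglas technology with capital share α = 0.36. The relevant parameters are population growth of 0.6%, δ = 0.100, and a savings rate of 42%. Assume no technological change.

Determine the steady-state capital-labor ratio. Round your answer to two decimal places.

Steady state requires s·f(k) = (n + δ)·k, i.e. s·k^α = (n + δ)·k.
Rearranging, k^(1−α) = s / (n + δ).
k^0.64 = 0.42 / (0.006 + 0.100) = 0.42 / 0.106 = 3.9623
k* = 3.9623^(1/0.64) ≈ 8.5959

k* = 8.60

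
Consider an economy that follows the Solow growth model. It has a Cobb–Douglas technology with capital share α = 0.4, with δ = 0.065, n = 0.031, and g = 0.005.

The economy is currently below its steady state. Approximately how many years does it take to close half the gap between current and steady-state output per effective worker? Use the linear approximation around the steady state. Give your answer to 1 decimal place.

half-life ≈ 11.4 years

Near the steady state the convergence rate is λ = (1 − α)(n + g + δ).
λ = (1 − 0.4) × 0.101 = 0.6 × 0.101 = 0.0606
Half-life = ln 2 / λ = 0.6931 / 0.0606 ≈ 11.44 years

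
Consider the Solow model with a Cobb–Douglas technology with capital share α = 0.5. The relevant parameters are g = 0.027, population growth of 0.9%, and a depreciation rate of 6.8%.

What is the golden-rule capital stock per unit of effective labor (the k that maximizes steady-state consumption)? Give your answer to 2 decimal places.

k_gold ≈ 23.11

The golden rule sets f'(k) = n + g + δ, i.e. α·k^(α−1) = n + g + δ.
So k^(1−α) = α / (n + g + δ) = 0.5 / 0.104 = 4.8077.
k_gold = 4.8077^(1/0.5) ≈ 23.1140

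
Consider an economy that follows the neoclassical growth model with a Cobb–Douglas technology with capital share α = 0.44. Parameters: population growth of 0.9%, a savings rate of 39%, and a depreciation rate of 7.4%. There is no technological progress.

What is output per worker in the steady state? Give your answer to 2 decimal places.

y* ≈ 3.37

In steady state, investment equals break-even investment: s·k^α = (n + δ)·k.
Rearranging, k^(1−α) = s / (n + δ).
k^0.56 = 0.39 / (0.009 + 0.074) = 0.39 / 0.083 = 4.6988
k* = 4.6988^(1/0.56) ≈ 15.8481
y* = (k*)^α = 15.8481^0.44 ≈ 3.3728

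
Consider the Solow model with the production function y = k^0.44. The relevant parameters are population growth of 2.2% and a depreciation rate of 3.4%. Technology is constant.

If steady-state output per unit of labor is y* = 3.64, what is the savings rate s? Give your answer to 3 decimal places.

At the steady state, Δk = 0, so s·k^α = (n + δ)·k.
Since y* = [s/(n + δ)]^(α/(1−α)), we have s/(n + δ) = (y*)^((1−α)/α) = 3.64^1.2727 = 5.1774.
Therefore s = 5.1774 × (n + δ) = 5.1774 × 0.056 = 0.2899.

s ≈ 0.290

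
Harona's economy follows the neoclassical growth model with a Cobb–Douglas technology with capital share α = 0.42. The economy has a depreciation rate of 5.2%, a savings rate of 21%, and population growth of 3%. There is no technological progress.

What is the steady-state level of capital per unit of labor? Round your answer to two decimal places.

k* ≈ 5.06

Steady state requires s·f(k) = (n + δ)·k, i.e. s·k^α = (n + δ)·k.
Rearranging, k^(1−α) = s / (n + δ).
k^0.58 = 0.21 / (0.030 + 0.052) = 0.21 / 0.082 = 2.5610
k* = 2.5610^(1/0.58) ≈ 5.0600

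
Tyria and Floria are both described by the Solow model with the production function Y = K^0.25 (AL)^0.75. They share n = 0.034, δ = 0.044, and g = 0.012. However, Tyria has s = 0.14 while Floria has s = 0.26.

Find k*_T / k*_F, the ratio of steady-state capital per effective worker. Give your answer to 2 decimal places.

ratio ≈ 0.44

Steady-state k* = [s/(n + g + δ)]^(1/(1−α)), so the ratio is [ (s_T/(n + g + δ)_T) / (s_F/(n + g + δ)_F) ]^1.3333.
s_T/(n + g + δ)_T = 0.14/0.090 = 1.5556; s_F/(n + g + δ)_F = 0.26/0.090 = 2.8889.
Ratio = (1.5556/2.8889)^1.3333 = 0.5385^1.3333 ≈ 0.4381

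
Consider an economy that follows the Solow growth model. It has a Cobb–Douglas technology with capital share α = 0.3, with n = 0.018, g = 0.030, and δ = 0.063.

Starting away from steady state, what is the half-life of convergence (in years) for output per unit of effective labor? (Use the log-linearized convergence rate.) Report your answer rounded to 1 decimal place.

Near the steady state the convergence rate is λ = (1 − α)(n + g + δ).
λ = (1 − 0.3) × 0.111 = 0.7 × 0.111 = 0.0777
Half-life = ln 2 / λ = 0.6931 / 0.0777 ≈ 8.92 years

about 8.9 years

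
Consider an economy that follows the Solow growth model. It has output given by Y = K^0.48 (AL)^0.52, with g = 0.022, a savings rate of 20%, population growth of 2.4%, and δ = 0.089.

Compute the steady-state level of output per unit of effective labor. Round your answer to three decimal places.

y* = 1.437

In steady state, investment equals break-even investment: s·k^α = (n + g + δ)·k.
Dividing both sides by k: k^(1−α) = s / (n + g + δ).
k^0.52 = 0.20 / (0.024 + 0.022 + 0.089) = 0.20 / 0.135 = 1.4815
k* = 1.4815^(1/0.52) ≈ 2.1295
y* = (k*)^α = 2.1295^0.48 ≈ 1.4374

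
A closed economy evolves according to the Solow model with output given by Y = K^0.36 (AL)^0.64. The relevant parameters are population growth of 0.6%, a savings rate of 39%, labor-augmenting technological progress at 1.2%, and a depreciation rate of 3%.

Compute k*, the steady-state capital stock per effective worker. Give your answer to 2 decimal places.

In steady state, investment equals break-even investment: s·k^α = (n + g + δ)·k.
Dividing both sides by k: k^(1−α) = s / (n + g + δ).
k^0.64 = 0.39 / (0.006 + 0.012 + 0.030) = 0.39 / 0.048 = 8.1250
k* = 8.1250^(1/0.64) ≈ 26.3997

k* = 26.40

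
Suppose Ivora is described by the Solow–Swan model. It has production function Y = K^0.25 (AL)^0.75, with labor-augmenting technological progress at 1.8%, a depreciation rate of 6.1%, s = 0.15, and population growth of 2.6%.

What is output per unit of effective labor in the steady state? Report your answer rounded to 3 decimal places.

y* = 1.126

At the steady state, Δk = 0, so s·k^α = (n + g + δ)·k.
Dividing both sides by k: k^(1−α) = s / (n + g + δ).
k^0.75 = 0.15 / (0.026 + 0.018 + 0.061) = 0.15 / 0.105 = 1.4286
k* = 1.4286^(1/0.75) ≈ 1.6090
y* = (k*)^α = 1.6090^0.25 ≈ 1.1263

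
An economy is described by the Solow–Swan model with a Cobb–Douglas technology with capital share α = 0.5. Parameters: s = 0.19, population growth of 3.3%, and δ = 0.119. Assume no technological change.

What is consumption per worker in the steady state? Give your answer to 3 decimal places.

c* = 1.013

In steady state, investment equals break-even investment: s·k^α = (n + δ)·k.
Rearranging, k^(1−α) = s / (n + δ).
k^0.5 = 0.19 / (0.033 + 0.119) = 0.19 / 0.152 = 1.2500
k* = 1.2500^(1/0.5) ≈ 1.5625
y* = (k*)^α = 1.5625^0.5 ≈ 1.2500
c* = (1 − s)·y* = (1 − 0.19) × 1.2500 ≈ 1.0125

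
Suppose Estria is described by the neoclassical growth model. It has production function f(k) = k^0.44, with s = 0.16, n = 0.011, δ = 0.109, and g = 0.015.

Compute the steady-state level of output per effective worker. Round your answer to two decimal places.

At the steady state, Δk = 0, so s·k^α = (n + g + δ)·k.
Dividing both sides by k: k^(1−α) = s / (n + g + δ).
k^0.56 = 0.16 / (0.011 + 0.015 + 0.109) = 0.16 / 0.135 = 1.1852
k* = 1.1852^(1/0.56) ≈ 1.3545
y* = (k*)^α = 1.3545^0.44 ≈ 1.1428

y* ≈ 1.14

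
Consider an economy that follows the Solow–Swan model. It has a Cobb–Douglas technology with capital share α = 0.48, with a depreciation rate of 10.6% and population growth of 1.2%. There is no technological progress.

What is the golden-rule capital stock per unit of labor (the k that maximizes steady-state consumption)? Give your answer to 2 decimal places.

The golden rule sets f'(k) = n + δ, i.e. α·k^(α−1) = n + δ.
So k^(1−α) = α / (n + δ) = 0.48 / 0.118 = 4.0678.
k_gold = 4.0678^(1/0.52) ≈ 14.8541

k_gold ≈ 14.85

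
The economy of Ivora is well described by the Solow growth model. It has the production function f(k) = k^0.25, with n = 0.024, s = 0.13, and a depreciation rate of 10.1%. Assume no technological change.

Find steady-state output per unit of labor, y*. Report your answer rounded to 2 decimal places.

y* = 1.01

In steady state, investment equals break-even investment: s·k^α = (n + δ)·k.
Dividing both sides by k: k^(1−α) = s / (n + δ).
k^0.75 = 0.13 / (0.024 + 0.101) = 0.13 / 0.125 = 1.0400
k* = 1.0400^(1/0.75) ≈ 1.0537
y* = (k*)^α = 1.0537^0.25 ≈ 1.0132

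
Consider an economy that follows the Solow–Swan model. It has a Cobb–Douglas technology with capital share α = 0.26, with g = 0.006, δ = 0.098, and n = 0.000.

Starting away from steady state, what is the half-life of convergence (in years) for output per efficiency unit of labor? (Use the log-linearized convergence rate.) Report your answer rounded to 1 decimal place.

Near the steady state the convergence rate is λ = (1 − α)(n + g + δ).
λ = (1 − 0.26) × 0.104 = 0.74 × 0.104 = 0.07696
Half-life = ln 2 / λ = 0.6931 / 0.07696 ≈ 9.01 years

t_½ ≈ 9.0 years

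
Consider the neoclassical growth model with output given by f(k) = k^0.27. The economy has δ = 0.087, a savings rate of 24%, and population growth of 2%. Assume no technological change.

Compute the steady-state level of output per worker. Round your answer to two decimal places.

y* ≈ 1.35

At the steady state, Δk = 0, so s·k^α = (n + δ)·k.
Dividing both sides by k: k^(1−α) = s / (n + δ).
k^0.73 = 0.24 / (0.020 + 0.087) = 0.24 / 0.107 = 2.2430
k* = 2.2430^(1/0.73) ≈ 3.0240
y* = (k*)^α = 3.0240^0.27 ≈ 1.3482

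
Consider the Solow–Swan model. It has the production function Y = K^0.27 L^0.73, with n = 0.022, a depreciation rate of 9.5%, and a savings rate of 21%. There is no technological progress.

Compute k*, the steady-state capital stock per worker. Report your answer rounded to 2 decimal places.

In steady state, investment equals break-even investment: s·k^α = (n + δ)·k.
Rearranging, k^(1−α) = s / (n + δ).
k^0.73 = 0.21 / (0.022 + 0.095) = 0.21 / 0.117 = 1.7949
k* = 1.7949^(1/0.73) ≈ 2.2284

k* ≈ 2.23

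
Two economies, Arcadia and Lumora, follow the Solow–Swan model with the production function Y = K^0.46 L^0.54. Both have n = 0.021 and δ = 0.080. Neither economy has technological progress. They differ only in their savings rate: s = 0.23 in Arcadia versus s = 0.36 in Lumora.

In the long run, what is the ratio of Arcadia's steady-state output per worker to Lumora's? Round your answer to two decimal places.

Steady-state y* = [s/(n + δ)]^(α/(1−α)), so the ratio is [ (s_A/(n + δ)_A) / (s_L/(n + δ)_L) ]^0.8519.
s_A/(n + δ)_A = 0.23/0.101 = 2.2772; s_L/(n + δ)_L = 0.36/0.101 = 3.5644.
Ratio = (2.2772/3.5644)^0.8519 = 0.6389^0.8519 ≈ 0.6827

y*_A / y*_L ≈ 0.68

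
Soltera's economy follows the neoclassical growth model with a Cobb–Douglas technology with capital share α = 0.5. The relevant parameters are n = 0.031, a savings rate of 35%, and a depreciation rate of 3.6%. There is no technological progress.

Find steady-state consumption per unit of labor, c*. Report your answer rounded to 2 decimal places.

Steady state requires s·f(k) = (n + δ)·k, i.e. s·k^α = (n + δ)·k.
Dividing both sides by k: k^(1−α) = s / (n + δ).
k^0.5 = 0.35 / (0.031 + 0.036) = 0.35 / 0.067 = 5.2239
k* = 5.2239^(1/0.5) ≈ 27.2891
y* = (k*)^α = 27.2891^0.5 ≈ 5.2239
c* = (1 − s)·y* = (1 − 0.35) × 5.2239 ≈ 3.3955

c* = 3.40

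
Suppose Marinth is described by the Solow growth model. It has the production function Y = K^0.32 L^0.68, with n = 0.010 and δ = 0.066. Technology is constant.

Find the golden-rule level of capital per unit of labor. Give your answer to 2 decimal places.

The golden rule sets f'(k) = n + δ, i.e. α·k^(α−1) = n + δ.
So k^(1−α) = α / (n + δ) = 0.32 / 0.076 = 4.2105.
k_gold = 4.2105^(1/0.68) ≈ 8.2820

k_gold ≈ 8.28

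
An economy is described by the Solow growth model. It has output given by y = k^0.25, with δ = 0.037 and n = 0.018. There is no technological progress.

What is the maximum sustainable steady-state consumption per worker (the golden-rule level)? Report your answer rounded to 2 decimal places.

At the golden rule, f'(k) = n + δ, so α·k^(α−1) = n + δ and k_gold = (α/(n + δ))^(1/(1−α)).
k_gold = (0.25/0.055)^(1/0.75) = 4.5455^1.3333 ≈ 7.5293
c_gold = f(k_gold) − (n + δ)·k_gold = 1.6565 − 0.055×7.5293 ≈ 1.2424

c_gold ≈ 1.24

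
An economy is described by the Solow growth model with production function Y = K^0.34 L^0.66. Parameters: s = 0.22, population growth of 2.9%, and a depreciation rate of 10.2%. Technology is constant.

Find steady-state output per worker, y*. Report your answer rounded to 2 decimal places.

y* ≈ 1.31

Steady state requires s·f(k) = (n + δ)·k, i.e. s·k^α = (n + δ)·k.
Dividing both sides by k: k^(1−α) = s / (n + δ).
k^0.66 = 0.22 / (0.029 + 0.102) = 0.22 / 0.131 = 1.6794
k* = 1.6794^(1/0.66) ≈ 2.1935
y* = (k*)^α = 2.1935^0.34 ≈ 1.3061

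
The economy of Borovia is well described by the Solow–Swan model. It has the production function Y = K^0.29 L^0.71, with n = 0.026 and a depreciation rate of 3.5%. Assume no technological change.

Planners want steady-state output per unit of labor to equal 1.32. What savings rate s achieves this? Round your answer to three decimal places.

Steady state requires s·f(k) = (n + δ)·k, i.e. s·k^α = (n + δ)·k.
Since y* = [s/(n + δ)]^(α/(1−α)), we have s/(n + δ) = (y*)^((1−α)/α) = 1.32^2.4483 = 1.9733.
Therefore s = 1.9733 × (n + δ) = 1.9733 × 0.061 = 0.1204.

s ≈ 0.120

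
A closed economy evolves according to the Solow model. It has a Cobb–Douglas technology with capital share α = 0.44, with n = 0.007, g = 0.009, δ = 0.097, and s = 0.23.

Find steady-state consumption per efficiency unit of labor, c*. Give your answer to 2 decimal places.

c* = 1.35

Steady state requires s·f(k) = (n + g + δ)·k, i.e. s·k^α = (n + g + δ)·k.
Dividing both sides by k: k^(1−α) = s / (n + g + δ).
k^0.56 = 0.23 / (0.007 + 0.009 + 0.097) = 0.23 / 0.113 = 2.0354
k* = 2.0354^(1/0.56) ≈ 3.5576
y* = (k*)^α = 3.5576^0.44 ≈ 1.7479
c* = (1 − s)·y* = (1 − 0.23) × 1.7479 ≈ 1.3459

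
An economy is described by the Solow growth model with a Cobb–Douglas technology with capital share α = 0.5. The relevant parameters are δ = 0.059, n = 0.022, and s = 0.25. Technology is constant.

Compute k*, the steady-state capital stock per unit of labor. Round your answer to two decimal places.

k* ≈ 9.53

In steady state, investment equals break-even investment: s·k^α = (n + δ)·k.
Dividing both sides by k: k^(1−α) = s / (n + δ).
k^0.5 = 0.25 / (0.022 + 0.059) = 0.25 / 0.081 = 3.0864
k* = 3.0864^(1/0.5) ≈ 9.5259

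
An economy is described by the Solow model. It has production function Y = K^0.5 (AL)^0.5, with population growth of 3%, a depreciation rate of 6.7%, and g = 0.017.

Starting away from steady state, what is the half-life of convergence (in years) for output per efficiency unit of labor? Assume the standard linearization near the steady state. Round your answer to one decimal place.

about 12.2 years

Near the steady state the convergence rate is λ = (1 − α)(n + g + δ).
λ = (1 − 0.5) × 0.114 = 0.5 × 0.114 = 0.0570
Half-life = ln 2 / λ = 0.6931 / 0.0570 ≈ 12.16 years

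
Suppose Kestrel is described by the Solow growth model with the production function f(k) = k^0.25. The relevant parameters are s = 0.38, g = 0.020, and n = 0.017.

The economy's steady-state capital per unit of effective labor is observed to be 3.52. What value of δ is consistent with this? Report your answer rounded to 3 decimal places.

δ ≈ 0.111

In steady state, investment equals break-even investment: s·k^α = (n + g + δ)·k.
So s / (n + g + δ) = (k*)^(1−α) = 3.52^0.75 = 2.5698.
Therefore n + g + δ = s / 2.5698 = 0.38 / 2.5698 = 0.1479, so δ = 0.1479 − 0.037 = 0.1109.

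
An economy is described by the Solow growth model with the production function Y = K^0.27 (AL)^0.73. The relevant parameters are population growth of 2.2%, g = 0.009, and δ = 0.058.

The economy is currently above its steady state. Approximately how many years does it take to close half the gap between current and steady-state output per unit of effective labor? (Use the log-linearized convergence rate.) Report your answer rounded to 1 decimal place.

Near the steady state the convergence rate is λ = (1 − α)(n + g + δ).
λ = (1 − 0.27) × 0.089 = 0.73 × 0.089 = 0.06497
Half-life = ln 2 / λ = 0.6931 / 0.06497 ≈ 10.67 years

t_½ ≈ 10.7 years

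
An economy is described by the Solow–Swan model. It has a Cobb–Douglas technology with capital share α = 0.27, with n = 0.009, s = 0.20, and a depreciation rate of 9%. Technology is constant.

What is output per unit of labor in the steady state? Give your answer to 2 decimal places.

In steady state, investment equals break-even investment: s·k^α = (n + δ)·k.
Dividing both sides by k: k^(1−α) = s / (n + δ).
k^0.73 = 0.20 / (0.009 + 0.090) = 0.20 / 0.099 = 2.0202
k* = 2.0202^(1/0.73) ≈ 2.6203
y* = (k*)^α = 2.6203^0.27 ≈ 1.2970

y* ≈ 1.30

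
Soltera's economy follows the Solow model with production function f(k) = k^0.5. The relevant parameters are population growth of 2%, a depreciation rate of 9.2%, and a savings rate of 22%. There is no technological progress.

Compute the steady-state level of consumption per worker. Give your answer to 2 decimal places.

In steady state, investment equals break-even investment: s·k^α = (n + δ)·k.
Rearranging, k^(1−α) = s / (n + δ).
k^0.5 = 0.22 / (0.020 + 0.092) = 0.22 / 0.112 = 1.9643
k* = 1.9643^(1/0.5) ≈ 3.8585
y* = (k*)^α = 3.8585^0.5 ≈ 1.9643
c* = (1 − s)·y* = (1 − 0.22) × 1.9643 ≈ 1.5322

c* = 1.53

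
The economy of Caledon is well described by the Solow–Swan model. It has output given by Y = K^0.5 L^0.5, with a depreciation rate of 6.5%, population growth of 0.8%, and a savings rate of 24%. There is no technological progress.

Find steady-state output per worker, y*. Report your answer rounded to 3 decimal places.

y* = 3.288

At the steady state, Δk = 0, so s·k^α = (n + δ)·k.
Rearranging, k^(1−α) = s / (n + δ).
k^0.5 = 0.24 / (0.008 + 0.065) = 0.24 / 0.073 = 3.2877
k* = 3.2877^(1/0.5) ≈ 10.8090
y* = (k*)^α = 10.8090^0.5 ≈ 3.2877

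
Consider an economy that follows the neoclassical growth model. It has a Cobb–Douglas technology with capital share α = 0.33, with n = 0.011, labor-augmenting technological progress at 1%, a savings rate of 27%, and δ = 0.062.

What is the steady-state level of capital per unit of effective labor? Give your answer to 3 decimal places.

k* = 5.816

Steady state requires s·f(k) = (n + g + δ)·k, i.e. s·k^α = (n + g + δ)·k.
Rearranging, k^(1−α) = s / (n + g + δ).
k^0.67 = 0.27 / (0.011 + 0.010 + 0.062) = 0.27 / 0.083 = 3.2530
k* = 3.2530^(1/0.67) ≈ 5.8157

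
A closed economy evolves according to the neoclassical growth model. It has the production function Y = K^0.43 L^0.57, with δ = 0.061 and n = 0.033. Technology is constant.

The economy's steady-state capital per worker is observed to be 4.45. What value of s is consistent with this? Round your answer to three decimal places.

s ≈ 0.220

Steady state requires s·f(k) = (n + δ)·k, i.e. s·k^α = (n + δ)·k.
So s / (n + δ) = (k*)^(1−α) = 4.45^0.57 = 2.3419.
Therefore s = 2.3419 × (n + δ) = 2.3419 × 0.094 = 0.2201.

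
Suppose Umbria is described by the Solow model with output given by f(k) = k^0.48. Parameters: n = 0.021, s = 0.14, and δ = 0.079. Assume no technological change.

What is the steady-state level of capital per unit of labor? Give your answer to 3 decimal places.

k* = 1.910

In steady state, investment equals break-even investment: s·k^α = (n + δ)·k.
Dividing both sides by k: k^(1−α) = s / (n + δ).
k^0.52 = 0.14 / (0.021 + 0.079) = 0.14 / 0.100 = 1.4000
k* = 1.4000^(1/0.52) ≈ 1.9099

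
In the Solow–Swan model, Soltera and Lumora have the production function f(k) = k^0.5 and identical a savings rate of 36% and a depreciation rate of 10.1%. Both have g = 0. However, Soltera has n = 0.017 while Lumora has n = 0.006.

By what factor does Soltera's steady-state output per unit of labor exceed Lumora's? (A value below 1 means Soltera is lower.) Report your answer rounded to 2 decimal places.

ratio ≈ 0.91

Steady-state y* = [s/(n + δ)]^(α/(1−α)), so the ratio is [ (s_S/(n + δ)_S) / (s_L/(n + δ)_L) ]^1.
s_S/(n + δ)_S = 0.36/0.118 = 3.0508; s_L/(n + δ)_L = 0.36/0.107 = 3.3645.
Ratio = (3.0508/3.3645)^1 = 0.9068^1 ≈ 0.9068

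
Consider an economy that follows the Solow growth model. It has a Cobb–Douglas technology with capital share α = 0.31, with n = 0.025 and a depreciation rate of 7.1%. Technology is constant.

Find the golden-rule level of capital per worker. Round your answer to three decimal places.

k_gold ≈ 5.468

The golden rule sets f'(k) = n + δ, i.e. α·k^(α−1) = n + δ.
So k^(1−α) = α / (n + δ) = 0.31 / 0.096 = 3.2292.
k_gold = 3.2292^(1/0.69) ≈ 5.4679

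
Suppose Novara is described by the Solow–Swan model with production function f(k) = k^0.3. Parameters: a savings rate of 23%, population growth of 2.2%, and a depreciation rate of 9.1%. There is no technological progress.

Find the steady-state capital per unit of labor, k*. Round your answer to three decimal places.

In steady state, investment equals break-even investment: s·k^α = (n + δ)·k.
Rearranging, k^(1−α) = s / (n + δ).
k^0.7 = 0.23 / (0.022 + 0.091) = 0.23 / 0.113 = 2.0354
k* = 2.0354^(1/0.7) ≈ 2.7601

k* ≈ 2.760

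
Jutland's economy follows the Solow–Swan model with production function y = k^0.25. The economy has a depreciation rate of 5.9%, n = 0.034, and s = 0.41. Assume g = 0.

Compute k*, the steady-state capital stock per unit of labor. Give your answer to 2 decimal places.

k* ≈ 7.23

Steady state requires s·f(k) = (n + δ)·k, i.e. s·k^α = (n + δ)·k.
Rearranging, k^(1−α) = s / (n + δ).
k^0.75 = 0.41 / (0.034 + 0.059) = 0.41 / 0.093 = 4.4086
k* = 4.4086^(1/0.75) ≈ 7.2288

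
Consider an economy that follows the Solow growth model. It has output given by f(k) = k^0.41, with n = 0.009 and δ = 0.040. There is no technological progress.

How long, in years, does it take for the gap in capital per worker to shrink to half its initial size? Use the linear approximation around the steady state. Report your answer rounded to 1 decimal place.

Near the steady state the convergence rate is λ = (1 − α)(n + δ).
λ = (1 − 0.41) × 0.049 = 0.59 × 0.049 = 0.02891
Half-life = ln 2 / λ = 0.6931 / 0.02891 ≈ 23.97 years

t_½ ≈ 24.0 years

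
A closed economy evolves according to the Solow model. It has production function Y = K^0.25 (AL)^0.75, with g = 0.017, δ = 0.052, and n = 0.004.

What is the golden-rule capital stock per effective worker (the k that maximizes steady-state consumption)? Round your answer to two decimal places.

The golden rule sets f'(k) = n + g + δ, i.e. α·k^(α−1) = n + g + δ.
So k^(1−α) = α / (n + g + δ) = 0.25 / 0.073 = 3.4247.
k_gold = 3.4247^(1/0.75) ≈ 5.1621

k_gold ≈ 5.16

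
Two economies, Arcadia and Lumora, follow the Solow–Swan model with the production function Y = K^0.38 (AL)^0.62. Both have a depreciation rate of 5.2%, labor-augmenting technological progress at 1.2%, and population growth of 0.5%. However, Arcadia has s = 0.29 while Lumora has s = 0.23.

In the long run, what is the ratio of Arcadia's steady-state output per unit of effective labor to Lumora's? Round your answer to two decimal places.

y*_A / y*_L ≈ 1.15

Steady-state y* = [s/(n + g + δ)]^(α/(1−α)), so the ratio is [ (s_A/(n + g + δ)_A) / (s_L/(n + g + δ)_L) ]^0.6129.
s_A/(n + g + δ)_A = 0.29/0.069 = 4.2029; s_L/(n + g + δ)_L = 0.23/0.069 = 3.3333.
Ratio = (4.2029/3.3333)^0.6129 = 1.2609^0.6129 ≈ 1.1527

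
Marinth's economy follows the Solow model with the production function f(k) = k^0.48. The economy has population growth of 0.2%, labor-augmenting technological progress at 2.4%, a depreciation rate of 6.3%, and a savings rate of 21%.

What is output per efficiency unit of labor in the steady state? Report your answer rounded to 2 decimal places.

Steady state requires s·f(k) = (n + g + δ)·k, i.e. s·k^α = (n + g + δ)·k.
Dividing both sides by k: k^(1−α) = s / (n + g + δ).
k^0.52 = 0.21 / (0.002 + 0.024 + 0.063) = 0.21 / 0.089 = 2.3596
k* = 2.3596^(1/0.52) ≈ 5.2119
y* = (k*)^α = 5.2119^0.48 ≈ 2.2088

y* = 2.21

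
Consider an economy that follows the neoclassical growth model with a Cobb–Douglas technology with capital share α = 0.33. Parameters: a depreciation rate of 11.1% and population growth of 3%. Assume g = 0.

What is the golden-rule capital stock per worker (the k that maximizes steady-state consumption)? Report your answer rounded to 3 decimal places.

The golden rule sets f'(k) = n + δ, i.e. α·k^(α−1) = n + δ.
So k^(1−α) = α / (n + δ) = 0.33 / 0.141 = 2.3404.
k_gold = 2.3404^(1/0.67) ≈ 3.5578

k_gold ≈ 3.558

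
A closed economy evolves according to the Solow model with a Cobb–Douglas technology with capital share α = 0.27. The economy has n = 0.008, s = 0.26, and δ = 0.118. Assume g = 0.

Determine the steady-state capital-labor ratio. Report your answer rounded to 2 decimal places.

k* = 2.70

At the steady state, Δk = 0, so s·k^α = (n + δ)·k.
Rearranging, k^(1−α) = s / (n + δ).
k^0.73 = 0.26 / (0.008 + 0.118) = 0.26 / 0.126 = 2.0635
k* = 2.0635^(1/0.73) ≈ 2.6975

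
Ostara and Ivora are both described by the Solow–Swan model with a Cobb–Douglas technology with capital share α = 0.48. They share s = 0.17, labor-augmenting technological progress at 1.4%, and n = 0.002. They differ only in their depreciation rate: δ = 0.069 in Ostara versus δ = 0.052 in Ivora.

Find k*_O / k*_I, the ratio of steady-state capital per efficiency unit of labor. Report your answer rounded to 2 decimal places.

Steady-state k* = [s/(n + g + δ)]^(1/(1−α)), so the ratio is [ (s_O/(n + g + δ)_O) / (s_I/(n + g + δ)_I) ]^1.9231.
s_O/(n + g + δ)_O = 0.17/0.085 = 2.0000; s_I/(n + g + δ)_I = 0.17/0.068 = 2.5000.
Ratio = (2.0000/2.5000)^1.9231 = 0.8000^1.9231 ≈ 0.6511

ratio ≈ 0.65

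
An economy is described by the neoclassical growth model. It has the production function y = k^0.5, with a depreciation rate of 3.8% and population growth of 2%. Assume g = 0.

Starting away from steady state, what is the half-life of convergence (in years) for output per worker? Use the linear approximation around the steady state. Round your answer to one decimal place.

half-life ≈ 23.9 years

Near the steady state the convergence rate is λ = (1 − α)(n + δ).
λ = (1 − 0.5) × 0.058 = 0.5 × 0.058 = 0.0290
Half-life = ln 2 / λ = 0.6931 / 0.0290 ≈ 23.90 years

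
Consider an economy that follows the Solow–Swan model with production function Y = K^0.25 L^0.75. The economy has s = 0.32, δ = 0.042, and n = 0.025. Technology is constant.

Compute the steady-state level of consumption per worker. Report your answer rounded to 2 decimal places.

c* ≈ 1.15

In steady state, investment equals break-even investment: s·k^α = (n + δ)·k.
Dividing both sides by k: k^(1−α) = s / (n + δ).
k^0.75 = 0.32 / (0.025 + 0.042) = 0.32 / 0.067 = 4.7761
k* = 4.7761^(1/0.75) ≈ 8.0432
y* = (k*)^α = 8.0432^0.25 ≈ 1.6841
c* = (1 − s)·y* = (1 − 0.32) × 1.6841 ≈ 1.1452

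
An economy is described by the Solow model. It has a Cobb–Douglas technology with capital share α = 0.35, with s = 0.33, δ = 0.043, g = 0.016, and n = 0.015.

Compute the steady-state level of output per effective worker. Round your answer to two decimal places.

y* ≈ 2.24

Steady state requires s·f(k) = (n + g + δ)·k, i.e. s·k^α = (n + g + δ)·k.
Rearranging, k^(1−α) = s / (n + g + δ).
k^0.65 = 0.33 / (0.015 + 0.016 + 0.043) = 0.33 / 0.074 = 4.4595
k* = 4.4595^(1/0.65) ≈ 9.9747
y* = (k*)^α = 9.9747^0.35 ≈ 2.2367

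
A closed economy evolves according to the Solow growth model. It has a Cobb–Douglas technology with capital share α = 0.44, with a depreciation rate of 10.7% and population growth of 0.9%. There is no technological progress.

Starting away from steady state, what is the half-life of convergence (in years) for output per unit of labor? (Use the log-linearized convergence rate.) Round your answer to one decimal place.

Near the steady state the convergence rate is λ = (1 − α)(n + δ).
λ = (1 − 0.44) × 0.116 = 0.56 × 0.116 = 0.06496
Half-life = ln 2 / λ = 0.6931 / 0.06496 ≈ 10.67 years

t_½ ≈ 10.7 years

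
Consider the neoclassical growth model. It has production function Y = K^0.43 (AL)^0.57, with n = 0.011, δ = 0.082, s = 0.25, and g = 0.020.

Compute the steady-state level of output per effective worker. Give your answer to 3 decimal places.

y* ≈ 1.820

In steady state, investment equals break-even investment: s·k^α = (n + g + δ)·k.
Rearranging, k^(1−α) = s / (n + g + δ).
k^0.57 = 0.25 / (0.011 + 0.020 + 0.082) = 0.25 / 0.113 = 2.2124
k* = 2.2124^(1/0.57) ≈ 4.0274
y* = (k*)^α = 4.0274^0.43 ≈ 1.8204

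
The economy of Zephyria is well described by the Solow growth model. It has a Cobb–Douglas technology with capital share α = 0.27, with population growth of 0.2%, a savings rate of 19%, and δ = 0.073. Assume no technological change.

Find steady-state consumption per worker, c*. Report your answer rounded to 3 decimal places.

c* ≈ 1.142

In steady state, investment equals break-even investment: s·k^α = (n + δ)·k.
Dividing both sides by k: k^(1−α) = s / (n + δ).
k^0.73 = 0.19 / (0.002 + 0.073) = 0.19 / 0.075 = 2.5333
k* = 2.5333^(1/0.73) ≈ 3.5727
y* = (k*)^α = 3.5727^0.27 ≈ 1.4103
c* = (1 − s)·y* = (1 − 0.19) × 1.4103 ≈ 1.1423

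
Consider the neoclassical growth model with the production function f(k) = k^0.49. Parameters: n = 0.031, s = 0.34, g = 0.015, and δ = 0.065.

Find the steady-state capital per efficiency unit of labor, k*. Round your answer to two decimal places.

In steady state, investment equals break-even investment: s·k^α = (n + g + δ)·k.
Rearranging, k^(1−α) = s / (n + g + δ).
k^0.51 = 0.34 / (0.031 + 0.015 + 0.065) = 0.34 / 0.111 = 3.0631
k* = 3.0631^(1/0.51) ≈ 8.9796

k* ≈ 8.98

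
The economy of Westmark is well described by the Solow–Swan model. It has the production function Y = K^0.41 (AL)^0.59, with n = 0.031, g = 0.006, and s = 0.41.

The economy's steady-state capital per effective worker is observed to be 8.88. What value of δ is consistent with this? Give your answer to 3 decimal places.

In steady state, investment equals break-even investment: s·k^α = (n + g + δ)·k.
So s / (n + g + δ) = (k*)^(1−α) = 8.88^0.59 = 3.6271.
Therefore n + g + δ = s / 3.6271 = 0.41 / 3.6271 = 0.1130, so δ = 0.1130 − 0.037 = 0.0760.

δ ≈ 0.076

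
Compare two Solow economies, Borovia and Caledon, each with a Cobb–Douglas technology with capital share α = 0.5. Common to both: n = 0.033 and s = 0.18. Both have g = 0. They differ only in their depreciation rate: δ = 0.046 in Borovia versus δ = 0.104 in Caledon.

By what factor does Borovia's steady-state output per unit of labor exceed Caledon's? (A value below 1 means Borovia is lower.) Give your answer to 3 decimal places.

Steady-state y* = [s/(n + δ)]^(α/(1−α)), so the ratio is [ (s_B/(n + δ)_B) / (s_C/(n + δ)_C) ]^1.
s_B/(n + δ)_B = 0.18/0.079 = 2.2785; s_C/(n + δ)_C = 0.18/0.137 = 1.3139.
Ratio = (2.2785/1.3139)^1 = 1.7342^1 ≈ 1.7342

y*_B / y*_C ≈ 1.734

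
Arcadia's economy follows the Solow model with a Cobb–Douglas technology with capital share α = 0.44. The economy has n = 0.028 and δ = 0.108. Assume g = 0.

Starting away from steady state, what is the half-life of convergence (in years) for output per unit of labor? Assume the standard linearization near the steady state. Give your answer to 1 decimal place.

Near the steady state the convergence rate is λ = (1 − α)(n + δ).
λ = (1 − 0.44) × 0.136 = 0.56 × 0.136 = 0.07616
Half-life = ln 2 / λ = 0.6931 / 0.07616 ≈ 9.10 years

about 9.1 years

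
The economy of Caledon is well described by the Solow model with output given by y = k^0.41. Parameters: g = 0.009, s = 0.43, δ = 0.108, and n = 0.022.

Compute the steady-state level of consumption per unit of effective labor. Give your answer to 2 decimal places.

In steady state, investment equals break-even investment: s·k^α = (n + g + δ)·k.
Dividing both sides by k: k^(1−α) = s / (n + g + δ).
k^0.59 = 0.43 / (0.022 + 0.009 + 0.108) = 0.43 / 0.139 = 3.0935
k* = 3.0935^(1/0.59) ≈ 6.7807
y* = (k*)^α = 6.7807^0.41 ≈ 2.1919
c* = (1 − s)·y* = (1 − 0.43) × 2.1919 ≈ 1.2494

c* = 1.25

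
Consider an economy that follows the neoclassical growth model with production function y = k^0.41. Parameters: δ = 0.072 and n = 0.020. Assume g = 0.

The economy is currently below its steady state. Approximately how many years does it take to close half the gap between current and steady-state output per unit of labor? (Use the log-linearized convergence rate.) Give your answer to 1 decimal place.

about 12.8 years

Near the steady state the convergence rate is λ = (1 − α)(n + δ).
λ = (1 − 0.41) × 0.092 = 0.59 × 0.092 = 0.05428
Half-life = ln 2 / λ = 0.6931 / 0.05428 ≈ 12.77 years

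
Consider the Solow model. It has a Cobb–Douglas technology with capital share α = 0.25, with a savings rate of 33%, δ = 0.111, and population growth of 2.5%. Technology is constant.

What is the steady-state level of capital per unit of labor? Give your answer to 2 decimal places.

Steady state requires s·f(k) = (n + δ)·k, i.e. s·k^α = (n + δ)·k.
Rearranging, k^(1−α) = s / (n + δ).
k^0.75 = 0.33 / (0.025 + 0.111) = 0.33 / 0.136 = 2.4265
k* = 2.4265^(1/0.75) ≈ 3.2607

k* = 3.26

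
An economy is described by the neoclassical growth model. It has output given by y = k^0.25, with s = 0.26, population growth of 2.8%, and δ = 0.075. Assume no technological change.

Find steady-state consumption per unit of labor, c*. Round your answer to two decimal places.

c* = 1.01

At the steady state, Δk = 0, so s·k^α = (n + δ)·k.
Dividing both sides by k: k^(1−α) = s / (n + δ).
k^0.75 = 0.26 / (0.028 + 0.075) = 0.26 / 0.103 = 2.5243
k* = 2.5243^(1/0.75) ≈ 3.4371
y* = (k*)^α = 3.4371^0.25 ≈ 1.3616
c* = (1 − s)·y* = (1 − 0.26) × 1.3616 ≈ 1.0076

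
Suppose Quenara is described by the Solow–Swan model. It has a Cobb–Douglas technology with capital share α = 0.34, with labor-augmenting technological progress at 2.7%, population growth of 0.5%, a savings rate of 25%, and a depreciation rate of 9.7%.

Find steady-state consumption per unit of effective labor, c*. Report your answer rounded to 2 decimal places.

c* = 1.05

In steady state, investment equals break-even investment: s·k^α = (n + g + δ)·k.
Dividing both sides by k: k^(1−α) = s / (n + g + δ).
k^0.66 = 0.25 / (0.005 + 0.027 + 0.097) = 0.25 / 0.129 = 1.9380
k* = 1.9380^(1/0.66) ≈ 2.7251
y* = (k*)^α = 2.7251^0.34 ≈ 1.4061
c* = (1 − s)·y* = (1 − 0.25) × 1.4061 ≈ 1.0546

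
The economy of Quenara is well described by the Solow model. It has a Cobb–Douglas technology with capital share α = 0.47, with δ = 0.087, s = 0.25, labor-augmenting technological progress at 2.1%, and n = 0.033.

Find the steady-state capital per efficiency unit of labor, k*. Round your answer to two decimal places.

In steady state, investment equals break-even investment: s·k^α = (n + g + δ)·k.
Dividing both sides by k: k^(1−α) = s / (n + g + δ).
k^0.53 = 0.25 / (0.033 + 0.021 + 0.087) = 0.25 / 0.141 = 1.7730
k* = 1.7730^(1/0.53) ≈ 2.9462

k* ≈ 2.95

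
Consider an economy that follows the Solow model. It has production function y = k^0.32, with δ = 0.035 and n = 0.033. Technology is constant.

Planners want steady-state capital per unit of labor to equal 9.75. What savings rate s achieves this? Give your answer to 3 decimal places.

In steady state, investment equals break-even investment: s·k^α = (n + δ)·k.
So s / (n + δ) = (k*)^(1−α) = 9.75^0.68 = 4.7046.
Therefore s = 4.7046 × (n + δ) = 4.7046 × 0.068 = 0.3199.

s ≈ 0.320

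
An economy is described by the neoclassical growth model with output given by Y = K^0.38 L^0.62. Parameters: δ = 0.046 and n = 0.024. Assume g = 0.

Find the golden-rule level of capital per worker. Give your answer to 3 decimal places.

k_gold ≈ 15.310

The golden rule sets f'(k) = n + δ, i.e. α·k^(α−1) = n + δ.
So k^(1−α) = α / (n + δ) = 0.38 / 0.070 = 5.4286.
k_gold = 5.4286^(1/0.62) ≈ 15.3102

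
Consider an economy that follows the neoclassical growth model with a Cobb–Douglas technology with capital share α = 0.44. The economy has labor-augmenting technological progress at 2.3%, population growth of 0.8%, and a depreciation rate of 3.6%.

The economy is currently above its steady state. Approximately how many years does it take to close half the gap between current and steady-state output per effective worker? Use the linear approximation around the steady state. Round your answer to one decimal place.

half-life ≈ 18.5 years

Near the steady state the convergence rate is λ = (1 − α)(n + g + δ).
λ = (1 − 0.44) × 0.067 = 0.56 × 0.067 = 0.03752
Half-life = ln 2 / λ = 0.6931 / 0.03752 ≈ 18.47 years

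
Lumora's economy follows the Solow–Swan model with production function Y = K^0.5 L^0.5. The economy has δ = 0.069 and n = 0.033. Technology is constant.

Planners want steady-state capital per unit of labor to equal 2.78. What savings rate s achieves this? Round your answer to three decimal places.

s ≈ 0.170

At the steady state, Δk = 0, so s·k^α = (n + δ)·k.
So s / (n + δ) = (k*)^(1−α) = 2.78^0.5 = 1.6673.
Therefore s = 1.6673 × (n + δ) = 1.6673 × 0.102 = 0.1701.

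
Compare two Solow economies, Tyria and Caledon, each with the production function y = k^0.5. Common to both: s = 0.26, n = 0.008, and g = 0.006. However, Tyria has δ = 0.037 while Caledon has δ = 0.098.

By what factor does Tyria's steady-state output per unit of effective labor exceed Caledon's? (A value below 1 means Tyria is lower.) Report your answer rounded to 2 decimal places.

Steady-state y* = [s/(n + g + δ)]^(α/(1−α)), so the ratio is [ (s_T/(n + g + δ)_T) / (s_C/(n + g + δ)_C) ]^1.
s_T/(n + g + δ)_T = 0.26/0.051 = 5.0980; s_C/(n + g + δ)_C = 0.26/0.112 = 2.3214.
Ratio = (5.0980/2.3214)^1 = 2.1961^1 ≈ 2.1961

ratio ≈ 2.20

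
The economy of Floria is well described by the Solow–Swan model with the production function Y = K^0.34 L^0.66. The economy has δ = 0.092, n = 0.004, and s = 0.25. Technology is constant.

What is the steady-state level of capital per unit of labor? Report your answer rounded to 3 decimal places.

Steady state requires s·f(k) = (n + δ)·k, i.e. s·k^α = (n + δ)·k.
Dividing both sides by k: k^(1−α) = s / (n + δ).
k^0.66 = 0.25 / (0.004 + 0.092) = 0.25 / 0.096 = 2.6042
k* = 2.6042^(1/0.66) ≈ 4.2639

k* = 4.264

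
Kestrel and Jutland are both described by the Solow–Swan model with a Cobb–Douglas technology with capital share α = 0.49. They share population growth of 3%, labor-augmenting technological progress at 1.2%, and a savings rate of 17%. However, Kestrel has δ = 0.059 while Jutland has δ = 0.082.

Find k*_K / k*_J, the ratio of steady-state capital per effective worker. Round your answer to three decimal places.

Steady-state k* = [s/(n + g + δ)]^(1/(1−α)), so the ratio is [ (s_K/(n + g + δ)_K) / (s_J/(n + g + δ)_J) ]^1.9608.
s_K/(n + g + δ)_K = 0.17/0.101 = 1.6832; s_J/(n + g + δ)_J = 0.17/0.124 = 1.3710.
Ratio = (1.6832/1.3710)^1.9608 = 1.2277^1.9608 ≈ 1.4952

ratio ≈ 1.495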